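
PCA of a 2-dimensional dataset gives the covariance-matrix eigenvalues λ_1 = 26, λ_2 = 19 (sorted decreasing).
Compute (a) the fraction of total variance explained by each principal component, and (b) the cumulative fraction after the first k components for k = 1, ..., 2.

Step 1 — total variance = trace(Sigma) = Σ λ_i = 26 + 19 = 45.

Step 2 — fraction explained by component i = λ_i / Σ λ:
  PC1: 26/45 = 0.5778
  PC2: 19/45 = 0.4222

Step 3 — cumulative fraction after k components = (λ_1 + ... + λ_k) / Σ λ:
  k = 1: 26/45 = 0.5778
  k = 2: (26 + 19)/45 = 45/45 = 1

Summary (fraction, with percent):

explained: PC1 0.5778 (57.78%), PC2 0.4222 (42.22%);  cumulative: 0.5778, 1


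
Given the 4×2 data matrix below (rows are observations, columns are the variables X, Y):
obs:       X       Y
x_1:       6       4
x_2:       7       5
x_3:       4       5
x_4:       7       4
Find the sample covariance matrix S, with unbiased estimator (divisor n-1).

Step 1 — column means:
  mean(X) = (6 + 7 + 4 + 7) / 4 = 24/4 = 6
  mean(Y) = (4 + 5 + 5 + 4) / 4 = 18/4 = 4.5

Step 2 — sample covariance S[i,j] = (1/(n-1)) · Σ_k (x_{k,i} - mean_i) · (x_{k,j} - mean_j), with n-1 = 3.
  S[X,X] = ((0)·(0) + (1)·(1) + (-2)·(-2) + (1)·(1)) / 3 = 6/3 = 2
  S[X,Y] = ((0)·(-0.5) + (1)·(0.5) + (-2)·(0.5) + (1)·(-0.5)) / 3 = -1/3 = -0.3333
  S[Y,Y] = ((-0.5)·(-0.5) + (0.5)·(0.5) + (0.5)·(0.5) + (-0.5)·(-0.5)) / 3 = 1/3 = 0.3333

S is symmetric (S[j,i] = S[i,j]). Assembling:

S = [[2, -0.3333],
 [-0.3333, 0.3333]]


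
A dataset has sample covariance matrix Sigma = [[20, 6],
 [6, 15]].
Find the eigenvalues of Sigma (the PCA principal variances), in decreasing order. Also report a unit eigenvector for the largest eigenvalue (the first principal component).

Step 1 — characteristic polynomial of 2×2 Sigma:
  det(Sigma - λI) = λ² - trace · λ + det = 0.
  trace = 20 + 15 = 35, det = 20·15 - (6)² = 264.
Step 2 — discriminant:
  Δ = trace² - 4·det = 1225 - 1056 = 169.
Step 3 — eigenvalues:
  λ = (trace ± √Δ)/2 = (35 ± 13)/2,
  λ_1 = 24,  λ_2 = 11.

Step 4 — unit eigenvector for λ_1: solve (Sigma - λ_1 I)v = 0. First row:
  (20 - 24)·v_x + (6)·v_y = 0, i.e. (-4)·v_x + (6)·v_y = 0,
  so v ∝ (b, λ_1 - a) = (6, 4) = u.
  ||u|| = √((6)² + (4)²) = √(52) ≈ 7.2111,
  v_1 = u/||u|| ≈ (0.8321, 0.5547) (||v_1|| = 1).

λ_1 = 24,  λ_2 = 11;  v_1 ≈ (0.8321, 0.5547)


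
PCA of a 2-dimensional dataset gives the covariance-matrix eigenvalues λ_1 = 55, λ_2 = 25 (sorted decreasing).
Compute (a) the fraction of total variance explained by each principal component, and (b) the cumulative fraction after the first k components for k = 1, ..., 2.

Step 1 — total variance = trace(Sigma) = Σ λ_i = 55 + 25 = 80.

Step 2 — fraction explained by component i = λ_i / Σ λ:
  PC1: 55/80 = 0.6875
  PC2: 25/80 = 0.3125

Step 3 — cumulative fraction after k components = (λ_1 + ... + λ_k) / Σ λ:
  k = 1: 55/80 = 0.6875
  k = 2: (55 + 25)/80 = 80/80 = 1

Summary (fraction, with percent):

explained: PC1 0.6875 (68.75%), PC2 0.3125 (31.25%);  cumulative: 0.6875, 1


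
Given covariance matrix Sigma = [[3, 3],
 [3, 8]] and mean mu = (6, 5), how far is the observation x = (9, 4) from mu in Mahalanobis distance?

Step 1 — centre the observation: (x - mu) = (3, -1).

Step 2 — invert Sigma. det(Sigma) = 3·8 - (3)² = 15.
  Sigma^{-1} = (1/det) · [[d, -b], [-b, a]] = [[0.5333, -0.2],
 [-0.2, 0.2]].

Step 3 — form the quadratic (x - mu)^T · Sigma^{-1} · (x - mu):
  Sigma^{-1} · (x - mu) = (1.8, -0.8).
  (x - mu)^T · [Sigma^{-1} · (x - mu)] = (3)·(1.8) + (-1)·(-0.8) = 6.2.

Step 4 — take square root: d = √(6.2) ≈ 2.49.

d(x, mu) = √(6.2) ≈ 2.49


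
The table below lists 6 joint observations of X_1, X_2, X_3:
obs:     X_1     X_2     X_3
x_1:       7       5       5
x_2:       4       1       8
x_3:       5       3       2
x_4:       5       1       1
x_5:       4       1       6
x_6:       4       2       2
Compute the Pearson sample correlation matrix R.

Step 1 — column means:
  mean(X_1) = (7 + 4 + 5 + 5 + 4 + 4) / 6 = 29/6 = 4.8333
  mean(X_2) = (5 + 1 + 3 + 1 + 1 + 2) / 6 = 13/6 = 2.1667
  mean(X_3) = (5 + 8 + 2 + 1 + 6 + 2) / 6 = 24/6 = 4

Step 2 — sample variances and covariances s[i,j] = (1/(n-1)) · Σ_k (x_{k,i} - mean_i) · (x_{k,j} - mean_j), with n-1 = 5:
  s[X_1,X_1] = ((2.1667)·(2.1667) + (-0.8333)·(-0.8333) + (0.1667)·(0.1667) + (0.1667)·(0.1667) + (-0.8333)·(-0.8333) + (-0.8333)·(-0.8333)) / 5 = 6.8333/5 = 1.3667
  s[X_1,X_2] = ((2.1667)·(2.8333) + (-0.8333)·(-1.1667) + (0.1667)·(0.8333) + (0.1667)·(-1.1667) + (-0.8333)·(-1.1667) + (-0.8333)·(-0.1667)) / 5 = 8.1667/5 = 1.6333
  s[X_1,X_3] = ((2.1667)·(1) + (-0.8333)·(4) + (0.1667)·(-2) + (0.1667)·(-3) + (-0.8333)·(2) + (-0.8333)·(-2)) / 5 = -2/5 = -0.4
  s[X_2,X_2] = ((2.8333)·(2.8333) + (-1.1667)·(-1.1667) + (0.8333)·(0.8333) + (-1.1667)·(-1.1667) + (-1.1667)·(-1.1667) + (-0.1667)·(-0.1667)) / 5 = 12.8333/5 = 2.5667
  s[X_2,X_3] = ((2.8333)·(1) + (-1.1667)·(4) + (0.8333)·(-2) + (-1.1667)·(-3) + (-1.1667)·(2) + (-0.1667)·(-2)) / 5 = -2/5 = -0.4
  s[X_3,X_3] = ((1)·(1) + (4)·(4) + (-2)·(-2) + (-3)·(-3) + (2)·(2) + (-2)·(-2)) / 5 = 38/5 = 7.6
  Sample standard deviations s_i = √(s[i,i]):
  s(X_1) = √(1.3667) = 1.169
  s(X_2) = √(2.5667) = 1.6021
  s(X_3) = √(7.6) = 2.7568

Step 3 — r_{ij} = s_{ij} / (s_i · s_j):
  r[X_1,X_1] = 1 (diagonal).
  r[X_1,X_2] = 1.6333 / (1.169 · 1.6021) = 1.6333 / 1.8729 = 0.8721
  r[X_1,X_3] = -0.4 / (1.169 · 2.7568) = -0.4 / 3.2228 = -0.1241
  r[X_2,X_2] = 1 (diagonal).
  r[X_2,X_3] = -0.4 / (1.6021 · 2.7568) = -0.4 / 4.4166 = -0.0906
  r[X_3,X_3] = 1 (diagonal).

R is symmetric with unit diagonal. Assembling:

R = [[1, 0.8721, -0.1241],
 [0.8721, 1, -0.0906],
 [-0.1241, -0.0906, 1]]


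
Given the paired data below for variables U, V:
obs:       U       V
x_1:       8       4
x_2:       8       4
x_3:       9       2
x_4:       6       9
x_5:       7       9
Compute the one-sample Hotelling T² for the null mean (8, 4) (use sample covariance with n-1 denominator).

Step 1 — sample mean vector:
  mean(U) = (8 + 8 + 9 + 6 + 7) / 5 = 38/5 = 7.6
  mean(V) = (4 + 4 + 2 + 9 + 9) / 5 = 28/5 = 5.6
  x̄ = (7.6, 5.6),  deviation x̄ - mu_0 = (7.6, 5.6) - (8, 4) = (-0.4, 1.6).

Step 2 — sample covariance matrix, S[i,j] = (1/(n-1)) · Σ_k (x_{k,i} - mean_i) · (x_{k,j} - mean_j), divisor n-1 = 4:
  S[U,U] = ((0.4)·(0.4) + (0.4)·(0.4) + (1.4)·(1.4) + (-1.6)·(-1.6) + (-0.6)·(-0.6)) / 4 = 5.2/4 = 1.3
  S[U,V] = ((0.4)·(-1.6) + (0.4)·(-1.6) + (1.4)·(-3.6) + (-1.6)·(3.4) + (-0.6)·(3.4)) / 4 = -13.8/4 = -3.45
  S[V,V] = ((-1.6)·(-1.6) + (-1.6)·(-1.6) + (-3.6)·(-3.6) + (3.4)·(3.4) + (3.4)·(3.4)) / 4 = 41.2/4 = 10.3
  S = [[1.3, -3.45],
 [-3.45, 10.3]].

Step 3 — invert S. det(S) = 1.3·10.3 - (-3.45)² = 1.4875.
  S^{-1} = (1/det) · [[d, -b], [-b, a]] = [[6.9244, 2.3193],
 [2.3193, 0.8739]].

Step 4 — quadratic form (x̄ - mu_0)^T · S^{-1} · (x̄ - mu_0):
  S^{-1} · (x̄ - mu_0) = (0.9412, 0.4706),
  (x̄ - mu_0)^T · [...] = (-0.4)·(0.9412) + (1.6)·(0.4706) = 0.3765.

Step 5 — scale by n: T² = 5 · 0.3765 = 1.8824.

T² ≈ 1.8824


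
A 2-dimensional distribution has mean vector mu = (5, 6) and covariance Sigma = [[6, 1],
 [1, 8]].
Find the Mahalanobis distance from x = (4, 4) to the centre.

Step 1 — centre the observation: (x - mu) = (-1, -2).

Step 2 — invert Sigma. det(Sigma) = 6·8 - (1)² = 47.
  Sigma^{-1} = (1/det) · [[d, -b], [-b, a]] = [[0.1702, -0.0213],
 [-0.0213, 0.1277]].

Step 3 — form the quadratic (x - mu)^T · Sigma^{-1} · (x - mu):
  Sigma^{-1} · (x - mu) = (-0.1277, -0.234).
  (x - mu)^T · [Sigma^{-1} · (x - mu)] = (-1)·(-0.1277) + (-2)·(-0.234) = 0.5957.

Step 4 — take square root: d = √(0.5957) ≈ 0.7718.

d(x, mu) = √(0.5957) ≈ 0.7718


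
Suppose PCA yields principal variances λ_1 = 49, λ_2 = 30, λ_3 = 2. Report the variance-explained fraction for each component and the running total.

Step 1 — total variance = trace(Sigma) = Σ λ_i = 49 + 30 + 2 = 81.

Step 2 — fraction explained by component i = λ_i / Σ λ:
  PC1: 49/81 = 0.6049
  PC2: 30/81 = 0.3704
  PC3: 2/81 = 0.0247

Step 3 — cumulative fraction after k components = (λ_1 + ... + λ_k) / Σ λ:
  k = 1: 49/81 = 0.6049
  k = 2: (49 + 30)/81 = 79/81 = 0.9753
  k = 3: (49 + 30 + 2)/81 = 81/81 = 1

Summary (fraction, with percent):

explained: PC1 0.6049 (60.49%), PC2 0.3704 (37.04%), PC3 0.0247 (2.47%);  cumulative: 0.6049, 0.9753, 1


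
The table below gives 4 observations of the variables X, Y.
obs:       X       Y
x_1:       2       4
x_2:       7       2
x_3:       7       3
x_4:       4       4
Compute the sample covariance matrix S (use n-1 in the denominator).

Step 1 — column means:
  mean(X) = (2 + 7 + 7 + 4) / 4 = 20/4 = 5
  mean(Y) = (4 + 2 + 3 + 4) / 4 = 13/4 = 3.25

Step 2 — sample covariance S[i,j] = (1/(n-1)) · Σ_k (x_{k,i} - mean_i) · (x_{k,j} - mean_j), with n-1 = 3.
  S[X,X] = ((-3)·(-3) + (2)·(2) + (2)·(2) + (-1)·(-1)) / 3 = 18/3 = 6
  S[X,Y] = ((-3)·(0.75) + (2)·(-1.25) + (2)·(-0.25) + (-1)·(0.75)) / 3 = -6/3 = -2
  S[Y,Y] = ((0.75)·(0.75) + (-1.25)·(-1.25) + (-0.25)·(-0.25) + (0.75)·(0.75)) / 3 = 2.75/3 = 0.9167

S is symmetric (S[j,i] = S[i,j]). Assembling:

S = [[6, -2],
 [-2, 0.9167]]


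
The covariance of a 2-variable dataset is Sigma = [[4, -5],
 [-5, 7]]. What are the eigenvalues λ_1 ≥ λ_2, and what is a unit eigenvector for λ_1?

Step 1 — characteristic polynomial of 2×2 Sigma:
  det(Sigma - λI) = λ² - trace · λ + det = 0.
  trace = 4 + 7 = 11, det = 4·7 - (-5)² = 3.
Step 2 — discriminant:
  Δ = trace² - 4·det = 121 - 12 = 109.
Step 3 — eigenvalues:
  λ = (trace ± √Δ)/2 = (11 ± 10.4403)/2,
  λ_1 = 10.7202,  λ_2 = 0.2798.

Step 4 — unit eigenvector for λ_1: solve (Sigma - λ_1 I)v = 0. First row:
  (4 - 10.7202)·v_x + (-5)·v_y = 0, i.e. (-6.7202)·v_x + (-5)·v_y = 0,
  so v ∝ (b, λ_1 - a) = (-5, 6.7202); multiply by -1 so the first entry is positive: u = (5, -6.7202).
  ||u|| = √((5)² + (-6.7202)²) = √(70.1605) ≈ 8.3762,
  v_1 = u/||u|| ≈ (0.5969, -0.8023) (||v_1|| = 1).

λ_1 = 10.7202,  λ_2 = 0.2798;  v_1 ≈ (0.5969, -0.8023)


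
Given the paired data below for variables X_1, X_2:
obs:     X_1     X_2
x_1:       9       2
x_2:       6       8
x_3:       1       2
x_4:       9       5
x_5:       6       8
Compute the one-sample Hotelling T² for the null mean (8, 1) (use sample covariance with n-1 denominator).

Step 1 — sample mean vector:
  mean(X_1) = (9 + 6 + 1 + 9 + 6) / 5 = 31/5 = 6.2
  mean(X_2) = (2 + 8 + 2 + 5 + 8) / 5 = 25/5 = 5
  x̄ = (6.2, 5),  deviation x̄ - mu_0 = (6.2, 5) - (8, 1) = (-1.8, 4).

Step 2 — sample covariance matrix, S[i,j] = (1/(n-1)) · Σ_k (x_{k,i} - mean_i) · (x_{k,j} - mean_j), divisor n-1 = 4:
  S[X_1,X_1] = ((2.8)·(2.8) + (-0.2)·(-0.2) + (-5.2)·(-5.2) + (2.8)·(2.8) + (-0.2)·(-0.2)) / 4 = 42.8/4 = 10.7
  S[X_1,X_2] = ((2.8)·(-3) + (-0.2)·(3) + (-5.2)·(-3) + (2.8)·(0) + (-0.2)·(3)) / 4 = 6/4 = 1.5
  S[X_2,X_2] = ((-3)·(-3) + (3)·(3) + (-3)·(-3) + (0)·(0) + (3)·(3)) / 4 = 36/4 = 9
  S = [[10.7, 1.5],
 [1.5, 9]].

Step 3 — invert S. det(S) = 10.7·9 - (1.5)² = 94.05.
  S^{-1} = (1/det) · [[d, -b], [-b, a]] = [[0.0957, -0.0159],
 [-0.0159, 0.1138]].

Step 4 — quadratic form (x̄ - mu_0)^T · S^{-1} · (x̄ - mu_0):
  S^{-1} · (x̄ - mu_0) = (-0.236, 0.4838),
  (x̄ - mu_0)^T · [...] = (-1.8)·(-0.236) + (4)·(0.4838) = 2.36.

Step 5 — scale by n: T² = 5 · 2.36 = 11.8001.

T² ≈ 11.8001


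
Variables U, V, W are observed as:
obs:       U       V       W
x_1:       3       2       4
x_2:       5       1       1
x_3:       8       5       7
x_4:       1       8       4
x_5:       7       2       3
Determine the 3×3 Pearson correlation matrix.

Step 1 — column means:
  mean(U) = (3 + 5 + 8 + 1 + 7) / 5 = 24/5 = 4.8
  mean(V) = (2 + 1 + 5 + 8 + 2) / 5 = 18/5 = 3.6
  mean(W) = (4 + 1 + 7 + 4 + 3) / 5 = 19/5 = 3.8

Step 2 — sample variances and covariances s[i,j] = (1/(n-1)) · Σ_k (x_{k,i} - mean_i) · (x_{k,j} - mean_j), with n-1 = 4:
  s[U,U] = ((-1.8)·(-1.8) + (0.2)·(0.2) + (3.2)·(3.2) + (-3.8)·(-3.8) + (2.2)·(2.2)) / 4 = 32.8/4 = 8.2
  s[U,V] = ((-1.8)·(-1.6) + (0.2)·(-2.6) + (3.2)·(1.4) + (-3.8)·(4.4) + (2.2)·(-1.6)) / 4 = -13.4/4 = -3.35
  s[U,W] = ((-1.8)·(0.2) + (0.2)·(-2.8) + (3.2)·(3.2) + (-3.8)·(0.2) + (2.2)·(-0.8)) / 4 = 6.8/4 = 1.7
  s[V,V] = ((-1.6)·(-1.6) + (-2.6)·(-2.6) + (1.4)·(1.4) + (4.4)·(4.4) + (-1.6)·(-1.6)) / 4 = 33.2/4 = 8.3
  s[V,W] = ((-1.6)·(0.2) + (-2.6)·(-2.8) + (1.4)·(3.2) + (4.4)·(0.2) + (-1.6)·(-0.8)) / 4 = 13.6/4 = 3.4
  s[W,W] = ((0.2)·(0.2) + (-2.8)·(-2.8) + (3.2)·(3.2) + (0.2)·(0.2) + (-0.8)·(-0.8)) / 4 = 18.8/4 = 4.7
  Sample standard deviations s_i = √(s[i,i]):
  s(U) = √(8.2) = 2.8636
  s(V) = √(8.3) = 2.881
  s(W) = √(4.7) = 2.1679

Step 3 — r_{ij} = s_{ij} / (s_i · s_j):
  r[U,U] = 1 (diagonal).
  r[U,V] = -3.35 / (2.8636 · 2.881) = -3.35 / 8.2498 = -0.4061
  r[U,W] = 1.7 / (2.8636 · 2.1679) = 1.7 / 6.2081 = 0.2738
  r[V,V] = 1 (diagonal).
  r[V,W] = 3.4 / (2.881 · 2.1679) = 3.4 / 6.2458 = 0.5444
  r[W,W] = 1 (diagonal).

R is symmetric with unit diagonal. Assembling:

R = [[1, -0.4061, 0.2738],
 [-0.4061, 1, 0.5444],
 [0.2738, 0.5444, 1]]


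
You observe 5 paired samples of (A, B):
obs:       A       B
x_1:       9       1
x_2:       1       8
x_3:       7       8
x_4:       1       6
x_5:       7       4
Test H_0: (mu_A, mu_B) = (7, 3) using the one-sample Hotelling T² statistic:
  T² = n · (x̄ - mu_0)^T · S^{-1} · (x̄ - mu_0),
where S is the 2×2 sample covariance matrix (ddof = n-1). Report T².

Step 1 — sample mean vector:
  mean(A) = (9 + 1 + 7 + 1 + 7) / 5 = 25/5 = 5
  mean(B) = (1 + 8 + 8 + 6 + 4) / 5 = 27/5 = 5.4
  x̄ = (5, 5.4),  deviation x̄ - mu_0 = (5, 5.4) - (7, 3) = (-2, 2.4).

Step 2 — sample covariance matrix, S[i,j] = (1/(n-1)) · Σ_k (x_{k,i} - mean_i) · (x_{k,j} - mean_j), divisor n-1 = 4:
  S[A,A] = ((4)·(4) + (-4)·(-4) + (2)·(2) + (-4)·(-4) + (2)·(2)) / 4 = 56/4 = 14
  S[A,B] = ((4)·(-4.4) + (-4)·(2.6) + (2)·(2.6) + (-4)·(0.6) + (2)·(-1.4)) / 4 = -28/4 = -7
  S[B,B] = ((-4.4)·(-4.4) + (2.6)·(2.6) + (2.6)·(2.6) + (0.6)·(0.6) + (-1.4)·(-1.4)) / 4 = 35.2/4 = 8.8
  S = [[14, -7],
 [-7, 8.8]].

Step 3 — invert S. det(S) = 14·8.8 - (-7)² = 74.2.
  S^{-1} = (1/det) · [[d, -b], [-b, a]] = [[0.1186, 0.0943],
 [0.0943, 0.1887]].

Step 4 — quadratic form (x̄ - mu_0)^T · S^{-1} · (x̄ - mu_0):
  S^{-1} · (x̄ - mu_0) = (-0.0108, 0.2642),
  (x̄ - mu_0)^T · [...] = (-2)·(-0.0108) + (2.4)·(0.2642) = 0.6555.

Step 5 — scale by n: T² = 5 · 0.6555 = 3.2776.

T² ≈ 3.2776


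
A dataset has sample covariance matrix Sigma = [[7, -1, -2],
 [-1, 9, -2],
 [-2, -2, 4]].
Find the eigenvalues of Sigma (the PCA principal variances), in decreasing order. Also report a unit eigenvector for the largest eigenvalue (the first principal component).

Step 1 — characteristic polynomial p(λ) = det(λI - Sigma) = λ³ - tr·λ² + c_1·λ - det, where tr = trace, c_1 = sum of the principal 2×2 minors, det = det(Sigma):
  tr = 7 + 9 + 4 = 20,
  c_1 = (7·9 - (-1)²) + (7·4 - (-2)²) + (9·4 - (-2)²) = 62 + 24 + 32 = 118,
  det = 7·(9·4 - (-2)²) - (-1)·((-1)·4 - (-2)·(-2)) + (-2)·((-1)·(-2) - 9·(-2)) = 7·(32) - (-1)·(-8) + (-2)·(20) = 176.
  So p(λ) = λ³ - 20λ² + 118λ - 176.
Step 2 — look for an integer root (rational root theorem: any rational root is an integer divisor of 176). Testing λ = 8:
  p(8) = 512 - 1280 + 944 - 176 = 0  ✓
  Dividing out (λ - 8): p(λ) = (λ - 8)(λ² - 12λ + 22).
Step 3 — remaining eigenvalues from the quadratic λ² - 12λ + 22 = 0:
  Δ = 12² - 4·22 = 144 - 88 = 56,  λ = (12 ± √56)/2 = (12 ± 7.4833)/2 ≈ 9.7417 or 2.2583.
  Sorted: λ_1 = 9.7417,  λ_2 = 8,  λ_3 = 2.2583  (check: sum = 20 = tr ✓).

Step 4 — unit eigenvector for λ_1 ≈ 9.7417: v spans the null space of (Sigma - λ_1 I), whose rows are
  r_1 = (-2.7417, -1, -2),  r_2 = (-1, -0.7417, -2),  r_3 = (-2, -2, -5.7417).
  v is orthogonal to every row, so take v ∝ r_1 × r_2 = ((-1)·(-2) - (-2)·(-0.7417), (-2)·(-1) - (-2.7417)·(-2), (-2.7417)·(-0.7417) - (-1)·(-1)) ≈ (0.5167, -3.4833, 1.0334).
  Let u = (0.5167, -3.4833, 1.0334).
  ||u|| = √((0.5167)² + (-3.4833)² + (1.0334)²) = √(13.4683) ≈ 3.6699,  v_1 = u/||u|| ≈ (0.1408, -0.9492, 0.2816) (||v_1|| = 1).

λ_1 = 9.7417,  λ_2 = 8,  λ_3 = 2.2583;  v_1 ≈ (0.1408, -0.9492, 0.2816)


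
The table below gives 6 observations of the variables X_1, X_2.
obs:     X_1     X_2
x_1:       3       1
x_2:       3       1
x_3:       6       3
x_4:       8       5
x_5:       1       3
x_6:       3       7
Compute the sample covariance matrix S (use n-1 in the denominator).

Step 1 — column means:
  mean(X_1) = (3 + 3 + 6 + 8 + 1 + 3) / 6 = 24/6 = 4
  mean(X_2) = (1 + 1 + 3 + 5 + 3 + 7) / 6 = 20/6 = 3.3333

Step 2 — sample covariance S[i,j] = (1/(n-1)) · Σ_k (x_{k,i} - mean_i) · (x_{k,j} - mean_j), with n-1 = 5.
  S[X_1,X_1] = ((-1)·(-1) + (-1)·(-1) + (2)·(2) + (4)·(4) + (-3)·(-3) + (-1)·(-1)) / 5 = 32/5 = 6.4
  S[X_1,X_2] = ((-1)·(-2.3333) + (-1)·(-2.3333) + (2)·(-0.3333) + (4)·(1.6667) + (-3)·(-0.3333) + (-1)·(3.6667)) / 5 = 8/5 = 1.6
  S[X_2,X_2] = ((-2.3333)·(-2.3333) + (-2.3333)·(-2.3333) + (-0.3333)·(-0.3333) + (1.6667)·(1.6667) + (-0.3333)·(-0.3333) + (3.6667)·(3.6667)) / 5 = 27.3333/5 = 5.4667

S is symmetric (S[j,i] = S[i,j]). Assembling:

S = [[6.4, 1.6],
 [1.6, 5.4667]]


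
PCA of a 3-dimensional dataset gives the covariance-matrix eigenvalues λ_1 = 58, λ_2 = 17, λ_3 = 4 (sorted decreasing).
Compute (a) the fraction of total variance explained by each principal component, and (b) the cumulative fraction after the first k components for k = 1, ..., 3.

Step 1 — total variance = trace(Sigma) = Σ λ_i = 58 + 17 + 4 = 79.

Step 2 — fraction explained by component i = λ_i / Σ λ:
  PC1: 58/79 = 0.7342
  PC2: 17/79 = 0.2152
  PC3: 4/79 = 0.0506

Step 3 — cumulative fraction after k components = (λ_1 + ... + λ_k) / Σ λ:
  k = 1: 58/79 = 0.7342
  k = 2: (58 + 17)/79 = 75/79 = 0.9494
  k = 3: (58 + 17 + 4)/79 = 79/79 = 1

Summary (fraction, with percent):

explained: PC1 0.7342 (73.42%), PC2 0.2152 (21.52%), PC3 0.0506 (5.06%);  cumulative: 0.7342, 0.9494, 1


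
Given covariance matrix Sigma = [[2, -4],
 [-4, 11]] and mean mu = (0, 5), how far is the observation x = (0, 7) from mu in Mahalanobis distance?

Step 1 — centre the observation: (x - mu) = (0, 2).

Step 2 — invert Sigma. det(Sigma) = 2·11 - (-4)² = 6.
  Sigma^{-1} = (1/det) · [[d, -b], [-b, a]] = [[1.8333, 0.6667],
 [0.6667, 0.3333]].

Step 3 — form the quadratic (x - mu)^T · Sigma^{-1} · (x - mu):
  Sigma^{-1} · (x - mu) = (1.3333, 0.6667).
  (x - mu)^T · [Sigma^{-1} · (x - mu)] = (0)·(1.3333) + (2)·(0.6667) = 1.3333.

Step 4 — take square root: d = √(1.3333) ≈ 1.1547.

d(x, mu) = √(1.3333) ≈ 1.1547


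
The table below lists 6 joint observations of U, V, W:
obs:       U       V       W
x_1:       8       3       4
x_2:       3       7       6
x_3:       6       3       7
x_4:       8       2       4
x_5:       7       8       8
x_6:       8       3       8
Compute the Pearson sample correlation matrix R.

Step 1 — column means:
  mean(U) = (8 + 3 + 6 + 8 + 7 + 8) / 6 = 40/6 = 6.6667
  mean(V) = (3 + 7 + 3 + 2 + 8 + 3) / 6 = 26/6 = 4.3333
  mean(W) = (4 + 6 + 7 + 4 + 8 + 8) / 6 = 37/6 = 6.1667

Step 2 — sample variances and covariances s[i,j] = (1/(n-1)) · Σ_k (x_{k,i} - mean_i) · (x_{k,j} - mean_j), with n-1 = 5:
  s[U,U] = ((1.3333)·(1.3333) + (-3.6667)·(-3.6667) + (-0.6667)·(-0.6667) + (1.3333)·(1.3333) + (0.3333)·(0.3333) + (1.3333)·(1.3333)) / 5 = 19.3333/5 = 3.8667
  s[U,V] = ((1.3333)·(-1.3333) + (-3.6667)·(2.6667) + (-0.6667)·(-1.3333) + (1.3333)·(-2.3333) + (0.3333)·(3.6667) + (1.3333)·(-1.3333)) / 5 = -14.3333/5 = -2.8667
  s[U,W] = ((1.3333)·(-2.1667) + (-3.6667)·(-0.1667) + (-0.6667)·(0.8333) + (1.3333)·(-2.1667) + (0.3333)·(1.8333) + (1.3333)·(1.8333)) / 5 = -2.6667/5 = -0.5333
  s[V,V] = ((-1.3333)·(-1.3333) + (2.6667)·(2.6667) + (-1.3333)·(-1.3333) + (-2.3333)·(-2.3333) + (3.6667)·(3.6667) + (-1.3333)·(-1.3333)) / 5 = 31.3333/5 = 6.2667
  s[V,W] = ((-1.3333)·(-2.1667) + (2.6667)·(-0.1667) + (-1.3333)·(0.8333) + (-2.3333)·(-2.1667) + (3.6667)·(1.8333) + (-1.3333)·(1.8333)) / 5 = 10.6667/5 = 2.1333
  s[W,W] = ((-2.1667)·(-2.1667) + (-0.1667)·(-0.1667) + (0.8333)·(0.8333) + (-2.1667)·(-2.1667) + (1.8333)·(1.8333) + (1.8333)·(1.8333)) / 5 = 16.8333/5 = 3.3667
  Sample standard deviations s_i = √(s[i,i]):
  s(U) = √(3.8667) = 1.9664
  s(V) = √(6.2667) = 2.5033
  s(W) = √(3.3667) = 1.8348

Step 3 — r_{ij} = s_{ij} / (s_i · s_j):
  r[U,U] = 1 (diagonal).
  r[U,V] = -2.8667 / (1.9664 · 2.5033) = -2.8667 / 4.9225 = -0.5824
  r[U,W] = -0.5333 / (1.9664 · 1.8348) = -0.5333 / 3.608 = -0.1478
  r[V,V] = 1 (diagonal).
  r[V,W] = 2.1333 / (2.5033 · 1.8348) = 2.1333 / 4.5932 = 0.4645
  r[W,W] = 1 (diagonal).

R is symmetric with unit diagonal. Assembling:

R = [[1, -0.5824, -0.1478],
 [-0.5824, 1, 0.4645],
 [-0.1478, 0.4645, 1]]


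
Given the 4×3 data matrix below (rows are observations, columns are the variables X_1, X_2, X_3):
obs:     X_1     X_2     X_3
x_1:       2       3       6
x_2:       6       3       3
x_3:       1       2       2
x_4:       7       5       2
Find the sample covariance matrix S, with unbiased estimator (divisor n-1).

Step 1 — column means:
  mean(X_1) = (2 + 6 + 1 + 7) / 4 = 16/4 = 4
  mean(X_2) = (3 + 3 + 2 + 5) / 4 = 13/4 = 3.25
  mean(X_3) = (6 + 3 + 2 + 2) / 4 = 13/4 = 3.25

Step 2 — sample covariance S[i,j] = (1/(n-1)) · Σ_k (x_{k,i} - mean_i) · (x_{k,j} - mean_j), with n-1 = 3.
  S[X_1,X_1] = ((-2)·(-2) + (2)·(2) + (-3)·(-3) + (3)·(3)) / 3 = 26/3 = 8.6667
  S[X_1,X_2] = ((-2)·(-0.25) + (2)·(-0.25) + (-3)·(-1.25) + (3)·(1.75)) / 3 = 9/3 = 3
  S[X_1,X_3] = ((-2)·(2.75) + (2)·(-0.25) + (-3)·(-1.25) + (3)·(-1.25)) / 3 = -6/3 = -2
  S[X_2,X_2] = ((-0.25)·(-0.25) + (-0.25)·(-0.25) + (-1.25)·(-1.25) + (1.75)·(1.75)) / 3 = 4.75/3 = 1.5833
  S[X_2,X_3] = ((-0.25)·(2.75) + (-0.25)·(-0.25) + (-1.25)·(-1.25) + (1.75)·(-1.25)) / 3 = -1.25/3 = -0.4167
  S[X_3,X_3] = ((2.75)·(2.75) + (-0.25)·(-0.25) + (-1.25)·(-1.25) + (-1.25)·(-1.25)) / 3 = 10.75/3 = 3.5833

S is symmetric (S[j,i] = S[i,j]). Assembling:

S = [[8.6667, 3, -2],
 [3, 1.5833, -0.4167],
 [-2, -0.4167, 3.5833]]


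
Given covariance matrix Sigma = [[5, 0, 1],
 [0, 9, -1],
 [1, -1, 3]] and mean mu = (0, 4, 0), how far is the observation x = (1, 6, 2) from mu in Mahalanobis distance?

Step 1 — centre the observation: (x - mu) = (1, 2, 2).

Step 2 — invert Sigma (cofactor / det for 3×3, or solve directly):
  Sigma^{-1} = [[0.2149, -0.0083, -0.0744],
 [-0.0083, 0.1157, 0.0413],
 [-0.0744, 0.0413, 0.3719]].

Step 3 — form the quadratic (x - mu)^T · Sigma^{-1} · (x - mu):
  Sigma^{-1} · (x - mu) = (0.0496, 0.3058, 0.7521).
  (x - mu)^T · [Sigma^{-1} · (x - mu)] = (1)·(0.0496) + (2)·(0.3058) + (2)·(0.7521) = 2.1653.

Step 4 — take square root: d = √(2.1653) ≈ 1.4715.

d(x, mu) = √(2.1653) ≈ 1.4715


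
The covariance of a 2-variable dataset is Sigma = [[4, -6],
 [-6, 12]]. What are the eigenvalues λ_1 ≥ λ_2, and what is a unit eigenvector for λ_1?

Step 1 — characteristic polynomial of 2×2 Sigma:
  det(Sigma - λI) = λ² - trace · λ + det = 0.
  trace = 4 + 12 = 16, det = 4·12 - (-6)² = 12.
Step 2 — discriminant:
  Δ = trace² - 4·det = 256 - 48 = 208.
Step 3 — eigenvalues:
  λ = (trace ± √Δ)/2 = (16 ± 14.4222)/2,
  λ_1 = 15.2111,  λ_2 = 0.7889.

Step 4 — unit eigenvector for λ_1: solve (Sigma - λ_1 I)v = 0. First row:
  (4 - 15.2111)·v_x + (-6)·v_y = 0, i.e. (-11.2111)·v_x + (-6)·v_y = 0,
  so v ∝ (b, λ_1 - a) = (-6, 11.2111); multiply by -1 so the first entry is positive: u = (6, -11.2111).
  ||u|| = √((6)² + (-11.2111)²) = √(161.6888) ≈ 12.7157,
  v_1 = u/||u|| ≈ (0.4719, -0.8817) (||v_1|| = 1).

λ_1 = 15.2111,  λ_2 = 0.7889;  v_1 ≈ (0.4719, -0.8817)


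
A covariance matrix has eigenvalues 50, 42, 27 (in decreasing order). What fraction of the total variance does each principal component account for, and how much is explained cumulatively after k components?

Step 1 — total variance = trace(Sigma) = Σ λ_i = 50 + 42 + 27 = 119.

Step 2 — fraction explained by component i = λ_i / Σ λ:
  PC1: 50/119 = 0.4202
  PC2: 42/119 = 0.3529
  PC3: 27/119 = 0.2269

Step 3 — cumulative fraction after k components = (λ_1 + ... + λ_k) / Σ λ:
  k = 1: 50/119 = 0.4202
  k = 2: (50 + 42)/119 = 92/119 = 0.7731
  k = 3: (50 + 42 + 27)/119 = 119/119 = 1

Summary (fraction, with percent):

explained: PC1 0.4202 (42.02%), PC2 0.3529 (35.29%), PC3 0.2269 (22.69%);  cumulative: 0.4202, 0.7731, 1


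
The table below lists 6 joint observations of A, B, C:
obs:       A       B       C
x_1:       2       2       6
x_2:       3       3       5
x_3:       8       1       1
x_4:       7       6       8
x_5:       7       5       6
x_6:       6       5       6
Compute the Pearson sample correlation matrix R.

Step 1 — column means:
  mean(A) = (2 + 3 + 8 + 7 + 7 + 6) / 6 = 33/6 = 5.5
  mean(B) = (2 + 3 + 1 + 6 + 5 + 5) / 6 = 22/6 = 3.6667
  mean(C) = (6 + 5 + 1 + 8 + 6 + 6) / 6 = 32/6 = 5.3333

Step 2 — sample variances and covariances s[i,j] = (1/(n-1)) · Σ_k (x_{k,i} - mean_i) · (x_{k,j} - mean_j), with n-1 = 5:
  s[A,A] = ((-3.5)·(-3.5) + (-2.5)·(-2.5) + (2.5)·(2.5) + (1.5)·(1.5) + (1.5)·(1.5) + (0.5)·(0.5)) / 5 = 29.5/5 = 5.9
  s[A,B] = ((-3.5)·(-1.6667) + (-2.5)·(-0.6667) + (2.5)·(-2.6667) + (1.5)·(2.3333) + (1.5)·(1.3333) + (0.5)·(1.3333)) / 5 = 7/5 = 1.4
  s[A,C] = ((-3.5)·(0.6667) + (-2.5)·(-0.3333) + (2.5)·(-4.3333) + (1.5)·(2.6667) + (1.5)·(0.6667) + (0.5)·(0.6667)) / 5 = -7/5 = -1.4
  s[B,B] = ((-1.6667)·(-1.6667) + (-0.6667)·(-0.6667) + (-2.6667)·(-2.6667) + (2.3333)·(2.3333) + (1.3333)·(1.3333) + (1.3333)·(1.3333)) / 5 = 19.3333/5 = 3.8667
  s[B,C] = ((-1.6667)·(0.6667) + (-0.6667)·(-0.3333) + (-2.6667)·(-4.3333) + (2.3333)·(2.6667) + (1.3333)·(0.6667) + (1.3333)·(0.6667)) / 5 = 18.6667/5 = 3.7333
  s[C,C] = ((0.6667)·(0.6667) + (-0.3333)·(-0.3333) + (-4.3333)·(-4.3333) + (2.6667)·(2.6667) + (0.6667)·(0.6667) + (0.6667)·(0.6667)) / 5 = 27.3333/5 = 5.4667
  Sample standard deviations s_i = √(s[i,i]):
  s(A) = √(5.9) = 2.429
  s(B) = √(3.8667) = 1.9664
  s(C) = √(5.4667) = 2.3381

Step 3 — r_{ij} = s_{ij} / (s_i · s_j):
  r[A,A] = 1 (diagonal).
  r[A,B] = 1.4 / (2.429 · 1.9664) = 1.4 / 4.7763 = 0.2931
  r[A,C] = -1.4 / (2.429 · 2.3381) = -1.4 / 5.6792 = -0.2465
  r[B,B] = 1 (diagonal).
  r[B,C] = 3.7333 / (1.9664 · 2.3381) = 3.7333 / 4.5976 = 0.812
  r[C,C] = 1 (diagonal).

R is symmetric with unit diagonal. Assembling:

R = [[1, 0.2931, -0.2465],
 [0.2931, 1, 0.812],
 [-0.2465, 0.812, 1]]


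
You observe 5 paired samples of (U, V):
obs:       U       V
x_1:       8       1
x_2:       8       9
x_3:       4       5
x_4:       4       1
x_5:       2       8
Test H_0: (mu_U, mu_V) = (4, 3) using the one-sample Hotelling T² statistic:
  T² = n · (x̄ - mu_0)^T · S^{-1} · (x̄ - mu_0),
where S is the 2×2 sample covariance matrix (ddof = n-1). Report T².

Step 1 — sample mean vector:
  mean(U) = (8 + 8 + 4 + 4 + 2) / 5 = 26/5 = 5.2
  mean(V) = (1 + 9 + 5 + 1 + 8) / 5 = 24/5 = 4.8
  x̄ = (5.2, 4.8),  deviation x̄ - mu_0 = (5.2, 4.8) - (4, 3) = (1.2, 1.8).

Step 2 — sample covariance matrix, S[i,j] = (1/(n-1)) · Σ_k (x_{k,i} - mean_i) · (x_{k,j} - mean_j), divisor n-1 = 4:
  S[U,U] = ((2.8)·(2.8) + (2.8)·(2.8) + (-1.2)·(-1.2) + (-1.2)·(-1.2) + (-3.2)·(-3.2)) / 4 = 28.8/4 = 7.2
  S[U,V] = ((2.8)·(-3.8) + (2.8)·(4.2) + (-1.2)·(0.2) + (-1.2)·(-3.8) + (-3.2)·(3.2)) / 4 = -4.8/4 = -1.2
  S[V,V] = ((-3.8)·(-3.8) + (4.2)·(4.2) + (0.2)·(0.2) + (-3.8)·(-3.8) + (3.2)·(3.2)) / 4 = 56.8/4 = 14.2
  S = [[7.2, -1.2],
 [-1.2, 14.2]].

Step 3 — invert S. det(S) = 7.2·14.2 - (-1.2)² = 100.8.
  S^{-1} = (1/det) · [[d, -b], [-b, a]] = [[0.1409, 0.0119],
 [0.0119, 0.0714]].

Step 4 — quadratic form (x̄ - mu_0)^T · S^{-1} · (x̄ - mu_0):
  S^{-1} · (x̄ - mu_0) = (0.1905, 0.1429),
  (x̄ - mu_0)^T · [...] = (1.2)·(0.1905) + (1.8)·(0.1429) = 0.4857.

Step 5 — scale by n: T² = 5 · 0.4857 = 2.4286.

T² ≈ 2.4286


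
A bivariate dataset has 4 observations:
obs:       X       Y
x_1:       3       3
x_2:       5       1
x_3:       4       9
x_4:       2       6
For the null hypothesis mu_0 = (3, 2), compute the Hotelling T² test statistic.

Step 1 — sample mean vector:
  mean(X) = (3 + 5 + 4 + 2) / 4 = 14/4 = 3.5
  mean(Y) = (3 + 1 + 9 + 6) / 4 = 19/4 = 4.75
  x̄ = (3.5, 4.75),  deviation x̄ - mu_0 = (3.5, 4.75) - (3, 2) = (0.5, 2.75).

Step 2 — sample covariance matrix, S[i,j] = (1/(n-1)) · Σ_k (x_{k,i} - mean_i) · (x_{k,j} - mean_j), divisor n-1 = 3:
  S[X,X] = ((-0.5)·(-0.5) + (1.5)·(1.5) + (0.5)·(0.5) + (-1.5)·(-1.5)) / 3 = 5/3 = 1.6667
  S[X,Y] = ((-0.5)·(-1.75) + (1.5)·(-3.75) + (0.5)·(4.25) + (-1.5)·(1.25)) / 3 = -4.5/3 = -1.5
  S[Y,Y] = ((-1.75)·(-1.75) + (-3.75)·(-3.75) + (4.25)·(4.25) + (1.25)·(1.25)) / 3 = 36.75/3 = 12.25
  S = [[1.6667, -1.5],
 [-1.5, 12.25]].

Step 3 — invert S. det(S) = 1.6667·12.25 - (-1.5)² = 18.1667.
  S^{-1} = (1/det) · [[d, -b], [-b, a]] = [[0.6743, 0.0826],
 [0.0826, 0.0917]].

Step 4 — quadratic form (x̄ - mu_0)^T · S^{-1} · (x̄ - mu_0):
  S^{-1} · (x̄ - mu_0) = (0.5642, 0.2936),
  (x̄ - mu_0)^T · [...] = (0.5)·(0.5642) + (2.75)·(0.2936) = 1.0894.

Step 5 — scale by n: T² = 4 · 1.0894 = 4.3578.

T² ≈ 4.3578


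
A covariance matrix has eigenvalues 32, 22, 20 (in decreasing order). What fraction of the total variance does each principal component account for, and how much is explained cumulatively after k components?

Step 1 — total variance = trace(Sigma) = Σ λ_i = 32 + 22 + 20 = 74.

Step 2 — fraction explained by component i = λ_i / Σ λ:
  PC1: 32/74 = 0.4324
  PC2: 22/74 = 0.2973
  PC3: 20/74 = 0.2703

Step 3 — cumulative fraction after k components = (λ_1 + ... + λ_k) / Σ λ:
  k = 1: 32/74 = 0.4324
  k = 2: (32 + 22)/74 = 54/74 = 0.7297
  k = 3: (32 + 22 + 20)/74 = 74/74 = 1

Summary (fraction, with percent):

explained: PC1 0.4324 (43.24%), PC2 0.2973 (29.73%), PC3 0.2703 (27.03%);  cumulative: 0.4324, 0.7297, 1


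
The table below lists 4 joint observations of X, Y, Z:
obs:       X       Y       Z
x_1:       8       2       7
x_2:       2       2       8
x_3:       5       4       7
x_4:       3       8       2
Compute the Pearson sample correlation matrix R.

Step 1 — column means:
  mean(X) = (8 + 2 + 5 + 3) / 4 = 18/4 = 4.5
  mean(Y) = (2 + 2 + 4 + 8) / 4 = 16/4 = 4
  mean(Z) = (7 + 8 + 7 + 2) / 4 = 24/4 = 6

Step 2 — sample variances and covariances s[i,j] = (1/(n-1)) · Σ_k (x_{k,i} - mean_i) · (x_{k,j} - mean_j), with n-1 = 3:
  s[X,X] = ((3.5)·(3.5) + (-2.5)·(-2.5) + (0.5)·(0.5) + (-1.5)·(-1.5)) / 3 = 21/3 = 7
  s[X,Y] = ((3.5)·(-2) + (-2.5)·(-2) + (0.5)·(0) + (-1.5)·(4)) / 3 = -8/3 = -2.6667
  s[X,Z] = ((3.5)·(1) + (-2.5)·(2) + (0.5)·(1) + (-1.5)·(-4)) / 3 = 5/3 = 1.6667
  s[Y,Y] = ((-2)·(-2) + (-2)·(-2) + (0)·(0) + (4)·(4)) / 3 = 24/3 = 8
  s[Y,Z] = ((-2)·(1) + (-2)·(2) + (0)·(1) + (4)·(-4)) / 3 = -22/3 = -7.3333
  s[Z,Z] = ((1)·(1) + (2)·(2) + (1)·(1) + (-4)·(-4)) / 3 = 22/3 = 7.3333
  Sample standard deviations s_i = √(s[i,i]):
  s(X) = √(7) = 2.6458
  s(Y) = √(8) = 2.8284
  s(Z) = √(7.3333) = 2.708

Step 3 — r_{ij} = s_{ij} / (s_i · s_j):
  r[X,X] = 1 (diagonal).
  r[X,Y] = -2.6667 / (2.6458 · 2.8284) = -2.6667 / 7.4833 = -0.3563
  r[X,Z] = 1.6667 / (2.6458 · 2.708) = 1.6667 / 7.1647 = 0.2326
  r[Y,Y] = 1 (diagonal).
  r[Y,Z] = -7.3333 / (2.8284 · 2.708) = -7.3333 / 7.6594 = -0.9574
  r[Z,Z] = 1 (diagonal).

R is symmetric with unit diagonal. Assembling:

R = [[1, -0.3563, 0.2326],
 [-0.3563, 1, -0.9574],
 [0.2326, -0.9574, 1]]


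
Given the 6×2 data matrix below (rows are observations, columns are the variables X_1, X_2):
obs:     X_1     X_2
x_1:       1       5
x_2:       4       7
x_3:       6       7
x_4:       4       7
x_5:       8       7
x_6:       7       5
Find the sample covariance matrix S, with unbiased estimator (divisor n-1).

Step 1 — column means:
  mean(X_1) = (1 + 4 + 6 + 4 + 8 + 7) / 6 = 30/6 = 5
  mean(X_2) = (5 + 7 + 7 + 7 + 7 + 5) / 6 = 38/6 = 6.3333

Step 2 — sample covariance S[i,j] = (1/(n-1)) · Σ_k (x_{k,i} - mean_i) · (x_{k,j} - mean_j), with n-1 = 5.
  S[X_1,X_1] = ((-4)·(-4) + (-1)·(-1) + (1)·(1) + (-1)·(-1) + (3)·(3) + (2)·(2)) / 5 = 32/5 = 6.4
  S[X_1,X_2] = ((-4)·(-1.3333) + (-1)·(0.6667) + (1)·(0.6667) + (-1)·(0.6667) + (3)·(0.6667) + (2)·(-1.3333)) / 5 = 4/5 = 0.8
  S[X_2,X_2] = ((-1.3333)·(-1.3333) + (0.6667)·(0.6667) + (0.6667)·(0.6667) + (0.6667)·(0.6667) + (0.6667)·(0.6667) + (-1.3333)·(-1.3333)) / 5 = 5.3333/5 = 1.0667

S is symmetric (S[j,i] = S[i,j]). Assembling:

S = [[6.4, 0.8],
 [0.8, 1.0667]]


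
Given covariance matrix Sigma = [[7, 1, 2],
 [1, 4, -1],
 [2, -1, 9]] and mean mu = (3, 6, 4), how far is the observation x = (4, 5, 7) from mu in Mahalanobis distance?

Step 1 — centre the observation: (x - mu) = (1, -1, 3).

Step 2 — invert Sigma (cofactor / det for 3×3, or solve directly):
  Sigma^{-1} = [[0.162, -0.0509, -0.0417],
 [-0.0509, 0.2731, 0.0417],
 [-0.0417, 0.0417, 0.125]].

Step 3 — form the quadratic (x - mu)^T · Sigma^{-1} · (x - mu):
  Sigma^{-1} · (x - mu) = (0.088, -0.1991, 0.2917).
  (x - mu)^T · [Sigma^{-1} · (x - mu)] = (1)·(0.088) + (-1)·(-0.1991) + (3)·(0.2917) = 1.162.

Step 4 — take square root: d = √(1.162) ≈ 1.078.

d(x, mu) = √(1.162) ≈ 1.078


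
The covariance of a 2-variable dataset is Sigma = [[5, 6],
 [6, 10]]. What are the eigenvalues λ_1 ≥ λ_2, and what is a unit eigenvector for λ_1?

Step 1 — characteristic polynomial of 2×2 Sigma:
  det(Sigma - λI) = λ² - trace · λ + det = 0.
  trace = 5 + 10 = 15, det = 5·10 - (6)² = 14.
Step 2 — discriminant:
  Δ = trace² - 4·det = 225 - 56 = 169.
Step 3 — eigenvalues:
  λ = (trace ± √Δ)/2 = (15 ± 13)/2,
  λ_1 = 14,  λ_2 = 1.

Step 4 — unit eigenvector for λ_1: solve (Sigma - λ_1 I)v = 0. First row:
  (5 - 14)·v_x + (6)·v_y = 0, i.e. (-9)·v_x + (6)·v_y = 0,
  so v ∝ (b, λ_1 - a) = (6, 9) = u.
  ||u|| = √((6)² + (9)²) = √(117) ≈ 10.8167,
  v_1 = u/||u|| ≈ (0.5547, 0.8321) (||v_1|| = 1).

λ_1 = 14,  λ_2 = 1;  v_1 ≈ (0.5547, 0.8321)


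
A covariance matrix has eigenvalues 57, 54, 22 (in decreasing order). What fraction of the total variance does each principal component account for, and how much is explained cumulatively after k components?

Step 1 — total variance = trace(Sigma) = Σ λ_i = 57 + 54 + 22 = 133.

Step 2 — fraction explained by component i = λ_i / Σ λ:
  PC1: 57/133 = 0.4286
  PC2: 54/133 = 0.406
  PC3: 22/133 = 0.1654

Step 3 — cumulative fraction after k components = (λ_1 + ... + λ_k) / Σ λ:
  k = 1: 57/133 = 0.4286
  k = 2: (57 + 54)/133 = 111/133 = 0.8346
  k = 3: (57 + 54 + 22)/133 = 133/133 = 1

Summary (fraction, with percent):

explained: PC1 0.4286 (42.86%), PC2 0.406 (40.6%), PC3 0.1654 (16.54%);  cumulative: 0.4286, 0.8346, 1


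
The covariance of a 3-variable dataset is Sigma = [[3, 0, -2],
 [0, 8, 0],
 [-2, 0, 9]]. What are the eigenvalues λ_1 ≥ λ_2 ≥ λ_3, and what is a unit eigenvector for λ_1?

Step 1 — characteristic polynomial p(λ) = det(λI - Sigma) = λ³ - tr·λ² + c_1·λ - det, where tr = trace, c_1 = sum of the principal 2×2 minors, det = det(Sigma):
  tr = 3 + 8 + 9 = 20,
  c_1 = (3·8 - (0)²) + (3·9 - (-2)²) + (8·9 - (0)²) = 24 + 23 + 72 = 119,
  det = 3·(8·9 - (0)²) - (0)·((0)·9 - (0)·(-2)) + (-2)·((0)·(0) - 8·(-2)) = 3·(72) - (0)·(0) + (-2)·(16) = 184.
  So p(λ) = λ³ - 20λ² + 119λ - 184.
Step 2 — look for an integer root (rational root theorem: any rational root is an integer divisor of 184). Testing λ = 8:
  p(8) = 512 - 1280 + 952 - 184 = 0  ✓
  Dividing out (λ - 8): p(λ) = (λ - 8)(λ² - 12λ + 23).
Step 3 — remaining eigenvalues from the quadratic λ² - 12λ + 23 = 0:
  Δ = 12² - 4·23 = 144 - 92 = 52,  λ = (12 ± √52)/2 = (12 ± 7.2111)/2 ≈ 9.6056 or 2.3944.
  Sorted: λ_1 = 9.6056,  λ_2 = 8,  λ_3 = 2.3944  (check: sum = 20 = tr ✓).

Step 4 — unit eigenvector for λ_1 ≈ 9.6056: v spans the null space of (Sigma - λ_1 I), whose rows are
  r_1 = (-6.6056, 0, -2),  r_2 = (0, -1.6056, 0),  r_3 = (-2, 0, -0.6056).
  v is orthogonal to every row, so take v ∝ r_1 × r_2 = ((0)·(0) - (-2)·(-1.6056), (-2)·(0) - (-6.6056)·(0), (-6.6056)·(-1.6056) - (0)·(0)) ≈ (-3.2111, 0, 10.6056).
  Rescale (multiply by -1 so the first nonzero entry is positive): u = (3.2111, 0, -10.6056).
  ||u|| = √((3.2111)² + (0)² + (-10.6056)²) = √(122.7889) ≈ 11.081,  v_1 = u/||u|| ≈ (0.2898, 0, -0.9571) (||v_1|| = 1).

λ_1 = 9.6056,  λ_2 = 8,  λ_3 = 2.3944;  v_1 ≈ (0.2898, 0, -0.9571)


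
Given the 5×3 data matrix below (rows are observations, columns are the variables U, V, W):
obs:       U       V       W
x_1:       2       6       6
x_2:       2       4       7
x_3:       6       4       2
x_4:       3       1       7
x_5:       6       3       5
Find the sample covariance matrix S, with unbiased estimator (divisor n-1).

Step 1 — column means:
  mean(U) = (2 + 2 + 6 + 3 + 6) / 5 = 19/5 = 3.8
  mean(V) = (6 + 4 + 4 + 1 + 3) / 5 = 18/5 = 3.6
  mean(W) = (6 + 7 + 2 + 7 + 5) / 5 = 27/5 = 5.4

Step 2 — sample covariance S[i,j] = (1/(n-1)) · Σ_k (x_{k,i} - mean_i) · (x_{k,j} - mean_j), with n-1 = 4.
  S[U,U] = ((-1.8)·(-1.8) + (-1.8)·(-1.8) + (2.2)·(2.2) + (-0.8)·(-0.8) + (2.2)·(2.2)) / 4 = 16.8/4 = 4.2
  S[U,V] = ((-1.8)·(2.4) + (-1.8)·(0.4) + (2.2)·(0.4) + (-0.8)·(-2.6) + (2.2)·(-0.6)) / 4 = -3.4/4 = -0.85
  S[U,W] = ((-1.8)·(0.6) + (-1.8)·(1.6) + (2.2)·(-3.4) + (-0.8)·(1.6) + (2.2)·(-0.4)) / 4 = -13.6/4 = -3.4
  S[V,V] = ((2.4)·(2.4) + (0.4)·(0.4) + (0.4)·(0.4) + (-2.6)·(-2.6) + (-0.6)·(-0.6)) / 4 = 13.2/4 = 3.3
  S[V,W] = ((2.4)·(0.6) + (0.4)·(1.6) + (0.4)·(-3.4) + (-2.6)·(1.6) + (-0.6)·(-0.4)) / 4 = -3.2/4 = -0.8
  S[W,W] = ((0.6)·(0.6) + (1.6)·(1.6) + (-3.4)·(-3.4) + (1.6)·(1.6) + (-0.4)·(-0.4)) / 4 = 17.2/4 = 4.3

S is symmetric (S[j,i] = S[i,j]). Assembling:

S = [[4.2, -0.85, -3.4],
 [-0.85, 3.3, -0.8],
 [-3.4, -0.8, 4.3]]


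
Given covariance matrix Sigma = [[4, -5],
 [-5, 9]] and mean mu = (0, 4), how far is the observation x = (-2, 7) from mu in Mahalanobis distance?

Step 1 — centre the observation: (x - mu) = (-2, 3).

Step 2 — invert Sigma. det(Sigma) = 4·9 - (-5)² = 11.
  Sigma^{-1} = (1/det) · [[d, -b], [-b, a]] = [[0.8182, 0.4545],
 [0.4545, 0.3636]].

Step 3 — form the quadratic (x - mu)^T · Sigma^{-1} · (x - mu):
  Sigma^{-1} · (x - mu) = (-0.2727, 0.1818).
  (x - mu)^T · [Sigma^{-1} · (x - mu)] = (-2)·(-0.2727) + (3)·(0.1818) = 1.0909.

Step 4 — take square root: d = √(1.0909) ≈ 1.0445.

d(x, mu) = √(1.0909) ≈ 1.0445


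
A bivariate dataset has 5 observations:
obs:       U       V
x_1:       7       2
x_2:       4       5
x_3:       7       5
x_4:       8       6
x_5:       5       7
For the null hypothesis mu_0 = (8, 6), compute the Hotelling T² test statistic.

Step 1 — sample mean vector:
  mean(U) = (7 + 4 + 7 + 8 + 5) / 5 = 31/5 = 6.2
  mean(V) = (2 + 5 + 5 + 6 + 7) / 5 = 25/5 = 5
  x̄ = (6.2, 5),  deviation x̄ - mu_0 = (6.2, 5) - (8, 6) = (-1.8, -1).

Step 2 — sample covariance matrix, S[i,j] = (1/(n-1)) · Σ_k (x_{k,i} - mean_i) · (x_{k,j} - mean_j), divisor n-1 = 4:
  S[U,U] = ((0.8)·(0.8) + (-2.2)·(-2.2) + (0.8)·(0.8) + (1.8)·(1.8) + (-1.2)·(-1.2)) / 4 = 10.8/4 = 2.7
  S[U,V] = ((0.8)·(-3) + (-2.2)·(0) + (0.8)·(0) + (1.8)·(1) + (-1.2)·(2)) / 4 = -3/4 = -0.75
  S[V,V] = ((-3)·(-3) + (0)·(0) + (0)·(0) + (1)·(1) + (2)·(2)) / 4 = 14/4 = 3.5
  S = [[2.7, -0.75],
 [-0.75, 3.5]].

Step 3 — invert S. det(S) = 2.7·3.5 - (-0.75)² = 8.8875.
  S^{-1} = (1/det) · [[d, -b], [-b, a]] = [[0.3938, 0.0844],
 [0.0844, 0.3038]].

Step 4 — quadratic form (x̄ - mu_0)^T · S^{-1} · (x̄ - mu_0):
  S^{-1} · (x̄ - mu_0) = (-0.7932, -0.4557),
  (x̄ - mu_0)^T · [...] = (-1.8)·(-0.7932) + (-1)·(-0.4557) = 1.8835.

Step 5 — scale by n: T² = 5 · 1.8835 = 9.4177.

T² ≈ 9.4177
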